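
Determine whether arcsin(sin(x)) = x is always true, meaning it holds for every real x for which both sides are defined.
No, this is NOT an identity.

Claim: arcsin(sin(x)) = x.
Test a specific point where both sides are defined: x = 2π/3.
LHS = arcsin(sin(x)) ≈ 1.0472
RHS = x ≈ 2.0944
Since 1.0472 ≠ 2.0944, the equation fails at this point, so it cannot hold for every real x for which both sides are defined.
arcsin only returns values in [-π/2, π/2], so arcsin(sin(x)) = x holds only for x in that interval, not for all real x.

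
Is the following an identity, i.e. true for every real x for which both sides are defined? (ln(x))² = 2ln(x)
Claim: (ln(x))² = 2ln(x).
Test a specific point where both sides are defined: x = 1/2.
LHS = (ln(x))² ≈ 0.4805
RHS = 2ln(x) ≈ -1.3863
Since 0.4805 ≠ -1.3863, the equation fails at this point, so it cannot hold for every real x for which both sides are defined.
2ln(x) equals ln(x²), which is not the same as (ln x)².

Conclusion: No, this is NOT an identity.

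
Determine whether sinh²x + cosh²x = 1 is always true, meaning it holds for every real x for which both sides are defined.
No, this is NOT an identity.

Claim: sinh²x + cosh²x = 1.
Test a specific point where both sides are defined: x = -2.
LHS = sinh²x + cosh²x ≈ 27.3082
RHS = 1 ≈ 1.0000
Since 27.3082 ≠ 1.0000, the equation fails at this point, so it cannot hold for every real x for which both sides are defined.
The correct hyperbolic identity is cosh²x - sinh²x = 1 (a difference); the sum sinh²x + cosh²x equals cosh(2x).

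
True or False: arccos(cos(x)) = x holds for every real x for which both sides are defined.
Claim: arccos(cos(x)) = x.
Test a specific point where both sides are defined: x = -π/3.
LHS = arccos(cos(x)) ≈ 1.0472
RHS = x ≈ -1.0472
Since 1.0472 ≠ -1.0472, the equation fails at this point, so it cannot hold for every real x for which both sides are defined.
arccos only returns values in [0, π], so arccos(cos(x)) = x holds only for x in that interval, not for all real x.

Conclusion: False.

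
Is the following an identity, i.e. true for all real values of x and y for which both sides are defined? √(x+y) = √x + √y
Claim: √(x+y) = √x + √y.
Test a specific point where both sides are defined: x = 1, y = 5.
LHS = √(x+y) ≈ 2.4495
RHS = √x + √y ≈ 3.2361
Since 2.4495 ≠ 3.2361, the equation fails at this point, so it cannot hold for all real values of x and y for which both sides are defined.
Squaring the right side gives x + 2√(xy) + y, not x + y.

Conclusion: No, this is NOT an identity.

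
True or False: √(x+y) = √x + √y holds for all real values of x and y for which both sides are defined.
Claim: √(x+y) = √x + √y.
Test a specific point where both sides are defined: x = 1, y = 3.
LHS = √(x+y) ≈ 2.0000
RHS = √x + √y ≈ 2.7321
Since 2.0000 ≠ 2.7321, the equation fails at this point, so it cannot hold for all real values of x and y for which both sides are defined.
Squaring the right side gives x + 2√(xy) + y, not x + y.

Conclusion: False.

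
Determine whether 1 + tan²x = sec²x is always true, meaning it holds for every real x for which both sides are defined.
Yes, this is an identity.

Claim: 1 + tan²x = sec²x.
Reasoning: Start from sin²x + cos²x = 1 and divide every term by cos²x (allowed wherever tan x and sec x are defined): tan²x + 1 = 1/cos²x = sec²x.
So the two sides agree for every real x for which both sides are defined.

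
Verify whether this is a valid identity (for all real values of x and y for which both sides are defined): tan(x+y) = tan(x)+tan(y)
No, this is NOT an identity.

Claim: tan(x+y) = tan(x)+tan(y).
Test a specific point where both sides are defined: x = 3π/4, y = -π/3.
LHS = tan(x+y) ≈ 3.7321
RHS = tan(x)+tan(y) ≈ -2.7321
Since 3.7321 ≠ -2.7321, the equation fails at this point, so it cannot hold for all real values of x and y for which both sides are defined.
The correct formula is tan(x+y) = (tan(x) + tan(y))/(1 - tan(x)tan(y)).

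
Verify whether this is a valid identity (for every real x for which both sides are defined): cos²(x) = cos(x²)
No, this is NOT an identity.

Claim: cos²(x) = cos(x²).
Test a specific point where both sides are defined: x = -π/6.
LHS = cos²(x) ≈ 0.7500
RHS = cos(x²) ≈ 0.9627
Since 0.7500 ≠ 0.9627, the equation fails at this point, so it cannot hold for every real x for which both sides are defined.
cos²(x) means (cos x)², squaring the output; cos(x²) squares the input. These are different functions.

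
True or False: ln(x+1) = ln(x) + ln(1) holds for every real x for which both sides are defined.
False.

Claim: ln(x+1) = ln(x) + ln(1).
Test a specific point where both sides are defined: x = 1.
LHS = ln(x+1) ≈ 0.6931
RHS = ln(x) + ln(1) ≈ 0.0000
Since 0.6931 ≠ 0.0000, the equation fails at this point, so it cannot hold for every real x for which both sides are defined.
ln(1) = 0, so the right side is just ln(x), which differs from ln(x+1).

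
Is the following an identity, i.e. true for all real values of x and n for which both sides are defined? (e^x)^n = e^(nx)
Claim: (e^x)^n = e^(nx).
Reasoning: e^x is a positive real number, and for a positive base B and real exponent n, B^n = e^(n·ln B). With B = e^x, ln B = x, so (e^x)^n = e^(n·x).
So the two sides agree for all real values of x and n for which both sides are defined.

Conclusion: Yes, this is an identity.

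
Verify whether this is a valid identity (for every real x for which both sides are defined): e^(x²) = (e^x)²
No, this is NOT an identity.

Claim: e^(x²) = (e^x)².
Test a specific point where both sides are defined: x = 3/2.
LHS = e^(x²) ≈ 9.4877
RHS = (e^x)² ≈ 20.0855
Since 9.4877 ≠ 20.0855, the equation fails at this point, so it cannot hold for every real x for which both sides are defined.
(e^x)² = e^(2x), and 2x ≠ x² in general.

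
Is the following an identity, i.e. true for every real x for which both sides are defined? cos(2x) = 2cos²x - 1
Claim: cos(2x) = 2cos²x - 1.
Reasoning: cos(2x) = cos²x - sin²x. Replace sin²x by 1 - cos²x: cos²x - (1 - cos²x) = 2cos²x - 1.
So the two sides agree for every real x for which both sides are defined.

Conclusion: Yes, this is an identity.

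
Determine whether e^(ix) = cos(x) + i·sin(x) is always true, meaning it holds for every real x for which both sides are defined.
Claim: e^(ix) = cos(x) + i·sin(x).
Reasoning: Euler's formula. Expand e^(ix) = Σ (ix)^k / k!. Since i² = -1, the even-k terms are Σ (-1)^m x^(2m)/(2m)! = cos(x) and the odd-k terms are i · Σ (-1)^m x^(2m+1)/(2m+1)! = i·sin(x).
So the two sides agree for every real x for which both sides are defined.

Conclusion: Yes, this is an identity.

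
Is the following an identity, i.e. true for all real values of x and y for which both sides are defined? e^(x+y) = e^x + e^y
No, this is NOT an identity.

Claim: e^(x+y) = e^x + e^y.
Test a specific point where both sides are defined: x = 3, y = 3.
LHS = e^(x+y) ≈ 403.4288
RHS = e^x + e^y ≈ 40.1711
Since 403.4288 ≠ 40.1711, the equation fails at this point, so it cannot hold for all real values of x and y for which both sides are defined.
The correct rule is e^(x+y) = e^x · e^y (a product, not a sum).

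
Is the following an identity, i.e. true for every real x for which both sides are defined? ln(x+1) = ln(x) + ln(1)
No, this is NOT an identity.

Claim: ln(x+1) = ln(x) + ln(1).
Test a specific point where both sides are defined: x = 3.
LHS = ln(x+1) ≈ 1.3863
RHS = ln(x) + ln(1) ≈ 1.0986
Since 1.3863 ≠ 1.0986, the equation fails at this point, so it cannot hold for every real x for which both sides are defined.
ln(1) = 0, so the right side is just ln(x), which differs from ln(x+1).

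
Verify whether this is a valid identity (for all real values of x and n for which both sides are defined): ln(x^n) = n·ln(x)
Yes, this is an identity.

Claim: ln(x^n) = n·ln(x).
Reasoning: The right side requires x > 0. For x > 0, x^n = (e^(ln x))^n = e^(n·ln x), so taking ln of both sides gives ln(x^n) = n·ln(x).
So the two sides agree for all real values of x and n for which both sides are defined.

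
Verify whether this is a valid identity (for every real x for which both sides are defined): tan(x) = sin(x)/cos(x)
Claim: tan(x) = sin(x)/cos(x).
Reasoning: For an angle x whose terminal point on the unit circle is (cos x, sin x), tan(x) is defined as the ratio (second coordinate)/(first coordinate) = sin(x)/cos(x), wherever cos(x) ≠ 0.
So the two sides agree for every real x for which both sides are defined.

Conclusion: Yes, this is an identity.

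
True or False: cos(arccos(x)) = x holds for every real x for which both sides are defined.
Claim: cos(arccos(x)) = x.
Reasoning: For -1 ≤ x ≤ 1 (where arccos is defined), arccos(x) is by definition an angle whose cosine equals x. Taking the cosine of that angle returns x. (Note the other order, arccos(cos x) = x, is NOT an identity.)
So the two sides agree for every real x for which both sides are defined.

Conclusion: True.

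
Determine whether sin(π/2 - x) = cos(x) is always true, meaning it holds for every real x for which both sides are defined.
Claim: sin(π/2 - x) = cos(x).
Reasoning: Use sin(u - v) = sin(u)cos(v) - cos(u)sin(v) with u = π/2, v = x: sin(π/2)cos(x) - cos(π/2)sin(x) = 1·cos(x) - 0·sin(x) = cos(x).
So the two sides agree for every real x for which both sides are defined.

Conclusion: Yes, this is an identity.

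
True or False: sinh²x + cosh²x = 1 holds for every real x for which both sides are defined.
False.

Claim: sinh²x + cosh²x = 1.
Test a specific point where both sides are defined: x = -1.
LHS = sinh²x + cosh²x ≈ 3.7622
RHS = 1 ≈ 1.0000
Since 3.7622 ≠ 1.0000, the equation fails at this point, so it cannot hold for every real x for which both sides are defined.
The correct hyperbolic identity is cosh²x - sinh²x = 1 (a difference); the sum sinh²x + cosh²x equals cosh(2x).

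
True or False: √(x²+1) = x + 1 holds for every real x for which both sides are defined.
False.

Claim: √(x²+1) = x + 1.
Test a specific point where both sides are defined: x = 2.
LHS = √(x²+1) ≈ 2.2361
RHS = x + 1 ≈ 3.0000
Since 2.2361 ≠ 3.0000, the equation fails at this point, so it cannot hold for every real x for which both sides are defined.
(x+1)² = x² + 2x + 1 ≠ x² + 1 unless x = 0.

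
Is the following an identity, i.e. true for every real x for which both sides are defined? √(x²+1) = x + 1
Claim: √(x²+1) = x + 1.
Test a specific point where both sides are defined: x = -3.
LHS = √(x²+1) ≈ 3.1623
RHS = x + 1 ≈ -2.0000
Since 3.1623 ≠ -2.0000, the equation fails at this point, so it cannot hold for every real x for which both sides are defined.
(x+1)² = x² + 2x + 1 ≠ x² + 1 unless x = 0.

Conclusion: No, this is NOT an identity.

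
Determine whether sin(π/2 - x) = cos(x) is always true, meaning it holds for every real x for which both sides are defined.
Claim: sin(π/2 - x) = cos(x).
Reasoning: Use sin(u - v) = sin(u)cos(v) - cos(u)sin(v) with u = π/2, v = x: sin(π/2)cos(x) - cos(π/2)sin(x) = 1·cos(x) - 0·sin(x) = cos(x).
So the two sides agree for every real x for which both sides are defined.

Conclusion: Yes, this is an identity.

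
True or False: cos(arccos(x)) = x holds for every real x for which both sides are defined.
True.

Claim: cos(arccos(x)) = x.
Reasoning: For -1 ≤ x ≤ 1 (where arccos is defined), arccos(x) is by definition an angle whose cosine equals x. Taking the cosine of that angle returns x. (Note the other order, arccos(cos x) = x, is NOT an identity.)
So the two sides agree for every real x for which both sides are defined.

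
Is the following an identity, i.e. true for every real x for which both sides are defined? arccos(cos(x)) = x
No, this is NOT an identity.

Claim: arccos(cos(x)) = x.
Test a specific point where both sides are defined: x = -π/6.
LHS = arccos(cos(x)) ≈ 0.5236
RHS = x ≈ -0.5236
Since 0.5236 ≠ -0.5236, the equation fails at this point, so it cannot hold for every real x for which both sides are defined.
arccos only returns values in [0, π], so arccos(cos(x)) = x holds only for x in that interval, not for all real x.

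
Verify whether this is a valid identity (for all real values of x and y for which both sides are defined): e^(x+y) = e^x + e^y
Claim: e^(x+y) = e^x + e^y.
Test a specific point where both sides are defined: x = 3/2, y = 3.
LHS = e^(x+y) ≈ 90.0171
RHS = e^x + e^y ≈ 24.5672
Since 90.0171 ≠ 24.5672, the equation fails at this point, so it cannot hold for all real values of x and y for which both sides are defined.
The correct rule is e^(x+y) = e^x · e^y (a product, not a sum).

Conclusion: No, this is NOT an identity.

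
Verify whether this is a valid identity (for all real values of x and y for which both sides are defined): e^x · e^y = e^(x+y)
Claim: e^x · e^y = e^(x+y).
Reasoning: This is the law of exponents for a common base: multiplying powers adds exponents. E.g. from the series, (Σ x^j/j!)(Σ y^k/k!) = Σ_m (Σ_{j+k=m} x^j y^k/(j!k!)) = Σ_m (x+y)^m/m! by the binomial theorem.
So the two sides agree for all real values of x and y for which both sides are defined.

Conclusion: Yes, this is an identity.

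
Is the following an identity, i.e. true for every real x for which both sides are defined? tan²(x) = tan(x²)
Claim: tan²(x) = tan(x²).
Test a specific point where both sides are defined: x = -π/6.
LHS = tan²(x) ≈ 0.3333
RHS = tan(x²) ≈ 0.2812
Since 0.3333 ≠ 0.2812, the equation fails at this point, so it cannot hold for every real x for which both sides are defined.
tan²(x) means (tan x)², squaring the output; tan(x²) squares the input. These are different functions.

Conclusion: No, this is NOT an identity.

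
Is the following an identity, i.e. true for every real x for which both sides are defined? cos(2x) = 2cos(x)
Claim: cos(2x) = 2cos(x).
Test a specific point where both sides are defined: x = 2π/3.
LHS = cos(2x) ≈ -0.5000
RHS = 2cos(x) ≈ -1.0000
Since -0.5000 ≠ -1.0000, the equation fails at this point, so it cannot hold for every real x for which both sides are defined.
The correct double-angle formula is cos(2x) = cos²x - sin²x.

Conclusion: No, this is NOT an identity.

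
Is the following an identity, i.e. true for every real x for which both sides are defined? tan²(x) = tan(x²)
No, this is NOT an identity.

Claim: tan²(x) = tan(x²).
Test a specific point where both sides are defined: x = π/4.
LHS = tan²(x) ≈ 1.0000
RHS = tan(x²) ≈ 0.7092
Since 1.0000 ≠ 0.7092, the equation fails at this point, so it cannot hold for every real x for which both sides are defined.
tan²(x) means (tan x)², squaring the output; tan(x²) squares the input. These are different functions.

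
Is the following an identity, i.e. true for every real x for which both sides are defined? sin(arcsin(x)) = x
Yes, this is an identity.

Claim: sin(arcsin(x)) = x.
Reasoning: For -1 ≤ x ≤ 1 (where arcsin is defined), arcsin(x) is by definition an angle whose sine equals x. Taking the sine of that angle returns x. (Note the other order, arcsin(sin x) = x, is NOT an identity.)
So the two sides agree for every real x for which both sides are defined.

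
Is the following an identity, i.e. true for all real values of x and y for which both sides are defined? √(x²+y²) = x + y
Claim: √(x²+y²) = x + y.
Test a specific point where both sides are defined: x = -3, y = -3.
LHS = √(x²+y²) ≈ 4.2426
RHS = x + y ≈ -6.0000
Since 4.2426 ≠ -6.0000, the equation fails at this point, so it cannot hold for all real values of x and y for which both sides are defined.
(x+y)² = x² + 2xy + y², not x² + y², so the square root does not split this way.

Conclusion: No, this is NOT an identity.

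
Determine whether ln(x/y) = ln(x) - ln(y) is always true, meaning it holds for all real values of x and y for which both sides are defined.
Yes, this is an identity.

Claim: ln(x/y) = ln(x) - ln(y).
Reasoning: Both sides are simultaneously defined only when x, y > 0. Write x = e^p, y = e^q. Then x/y = e^(p-q), so ln(x/y) = p - q = ln(x) - ln(y).
So the two sides agree for all real values of x and y for which both sides are defined.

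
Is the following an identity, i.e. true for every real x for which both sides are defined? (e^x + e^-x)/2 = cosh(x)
Claim: (e^x + e^-x)/2 = cosh(x).
Reasoning: This is exactly the definition of the hyperbolic cosine: cosh(x) := (e^x + e^-x)/2.
So the two sides agree for every real x for which both sides are defined.

Conclusion: Yes, this is an identity.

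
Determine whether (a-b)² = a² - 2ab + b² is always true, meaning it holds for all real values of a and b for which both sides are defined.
Yes, this is an identity.

Claim: (a-b)² = a² - 2ab + b².
Reasoning: Expand: (a-b)² = (a-b)(a-b) = a·a - a·b - b·a + b·b = a² - 2ab + b².
So the two sides agree for all real values of a and b for which both sides are defined.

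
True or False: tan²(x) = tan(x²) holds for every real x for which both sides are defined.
False.

Claim: tan²(x) = tan(x²).
Test a specific point where both sides are defined: x = π/3.
LHS = tan²(x) ≈ 3.0000
RHS = tan(x²) ≈ 1.9485
Since 3.0000 ≠ 1.9485, the equation fails at this point, so it cannot hold for every real x for which both sides are defined.
tan²(x) means (tan x)², squaring the output; tan(x²) squares the input. These are different functions.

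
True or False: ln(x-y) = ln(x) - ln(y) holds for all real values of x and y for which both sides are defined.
Claim: ln(x-y) = ln(x) - ln(y).
Test a specific point where both sides are defined: x = 5, y = 1.
LHS = ln(x-y) ≈ 1.3863
RHS = ln(x) - ln(y) ≈ 1.6094
Since 1.3863 ≠ 1.6094, the equation fails at this point, so it cannot hold for all real values of x and y for which both sides are defined.
ln(x) - ln(y) = ln(x/y), not ln(x-y).

Conclusion: False.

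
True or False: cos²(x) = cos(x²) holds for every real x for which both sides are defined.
False.

Claim: cos²(x) = cos(x²).
Test a specific point where both sides are defined: x = π.
LHS = cos²(x) ≈ 1.0000
RHS = cos(x²) ≈ -0.9027
Since 1.0000 ≠ -0.9027, the equation fails at this point, so it cannot hold for every real x for which both sides are defined.
cos²(x) means (cos x)², squaring the output; cos(x²) squares the input. These are different functions.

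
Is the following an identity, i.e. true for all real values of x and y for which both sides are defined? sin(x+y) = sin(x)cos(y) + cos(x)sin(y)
Claim: sin(x+y) = sin(x)cos(y) + cos(x)sin(y).
Reasoning: By Euler's formula e^(i(x+y)) = e^(ix)·e^(iy) = (cos x + i·sin x)(cos y + i·sin y). The imaginary part of the left side is sin(x+y); the imaginary part of the product is sin(x)cos(y) + cos(x)sin(y).
So the two sides agree for all real values of x and y for which both sides are defined.

Conclusion: Yes, this is an identity.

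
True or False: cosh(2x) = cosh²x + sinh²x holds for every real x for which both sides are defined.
Claim: cosh(2x) = cosh²x + sinh²x.
Reasoning: cosh²x = (e^(2x) + 2 + e^(-2x))/4 and sinh²x = (e^(2x) - 2 + e^(-2x))/4. Adding gives (2e^(2x) + 2e^(-2x))/4 = (e^(2x) + e^(-2x))/2 = cosh(2x).
So the two sides agree for every real x for which both sides are defined.

Conclusion: True.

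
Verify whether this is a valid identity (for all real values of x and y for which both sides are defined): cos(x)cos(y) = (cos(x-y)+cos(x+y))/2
Claim: cos(x)cos(y) = (cos(x-y)+cos(x+y))/2.
Reasoning: cos(x-y) = cos(x)cos(y) + sin(x)sin(y) and cos(x+y) = cos(x)cos(y) - sin(x)sin(y). Adding, cos(x-y) + cos(x+y) = 2cos(x)cos(y); divide by 2.
So the two sides agree for all real values of x and y for which both sides are defined.

Conclusion: Yes, this is an identity.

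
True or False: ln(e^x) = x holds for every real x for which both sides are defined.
Claim: ln(e^x) = x.
Reasoning: ln is the inverse of the exponential: ln(e^x) asks for the exponent p with e^p = e^x, and since e^p is one-to-one that exponent is p = x.
So the two sides agree for every real x for which both sides are defined.

Conclusion: True.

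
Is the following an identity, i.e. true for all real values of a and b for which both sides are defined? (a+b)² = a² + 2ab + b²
Yes, this is an identity.

Claim: (a+b)² = a² + 2ab + b².
Reasoning: Expand: (a+b)² = (a+b)(a+b) = a·a + a·b + b·a + b·b = a² + 2ab + b².
So the two sides agree for all real values of a and b for which both sides are defined.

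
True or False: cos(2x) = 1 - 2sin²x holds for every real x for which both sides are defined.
Claim: cos(2x) = 1 - 2sin²x.
Reasoning: cos(2x) = cos²x - sin²x. Replace cos²x by 1 - sin²x: (1 - sin²x) - sin²x = 1 - 2sin²x.
So the two sides agree for every real x for which both sides are defined.

Conclusion: True.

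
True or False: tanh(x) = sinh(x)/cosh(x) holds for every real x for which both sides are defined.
True.

Claim: tanh(x) = sinh(x)/cosh(x).
Reasoning: tanh(x) is defined as sinh(x)/cosh(x) = (e^x - e^-x)/(e^x + e^-x); cosh(x) ≥ 1 is never zero, so this holds for every real x.
So the two sides agree for every real x for which both sides are defined.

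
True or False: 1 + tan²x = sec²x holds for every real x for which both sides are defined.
Claim: 1 + tan²x = sec²x.
Reasoning: Start from sin²x + cos²x = 1 and divide every term by cos²x (allowed wherever tan x and sec x are defined): tan²x + 1 = 1/cos²x = sec²x.
So the two sides agree for every real x for which both sides are defined.

Conclusion: True.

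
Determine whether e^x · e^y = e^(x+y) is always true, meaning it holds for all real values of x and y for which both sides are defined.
Yes, this is an identity.

Claim: e^x · e^y = e^(x+y).
Reasoning: This is the law of exponents for a common base: multiplying powers adds exponents. E.g. from the series, (Σ x^j/j!)(Σ y^k/k!) = Σ_m (Σ_{j+k=m} x^j y^k/(j!k!)) = Σ_m (x+y)^m/m! by the binomial theorem.
So the two sides agree for all real values of x and y for which both sides are defined.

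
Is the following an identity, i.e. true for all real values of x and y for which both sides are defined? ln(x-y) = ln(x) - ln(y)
No, this is NOT an identity.

Claim: ln(x-y) = ln(x) - ln(y).
Test a specific point where both sides are defined: x = 5, y = 3/2.
LHS = ln(x-y) ≈ 1.2528
RHS = ln(x) - ln(y) ≈ 1.2040
Since 1.2528 ≠ 1.2040, the equation fails at this point, so it cannot hold for all real values of x and y for which both sides are defined.
ln(x) - ln(y) = ln(x/y), not ln(x-y).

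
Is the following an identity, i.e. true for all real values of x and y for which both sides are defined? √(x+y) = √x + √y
Claim: √(x+y) = √x + √y.
Test a specific point where both sides are defined: x = 3/2, y = 3/2.
LHS = √(x+y) ≈ 1.7321
RHS = √x + √y ≈ 2.4495
Since 1.7321 ≠ 2.4495, the equation fails at this point, so it cannot hold for all real values of x and y for which both sides are defined.
Squaring the right side gives x + 2√(xy) + y, not x + y.

Conclusion: No, this is NOT an identity.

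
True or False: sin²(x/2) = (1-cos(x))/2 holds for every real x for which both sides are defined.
Claim: sin²(x/2) = (1-cos(x))/2.
Reasoning: Use cos(2θ) = 1 - 2sin²θ with θ = x/2: cos(x) = 1 - 2sin²(x/2). Solving for sin²(x/2) gives (1 - cos(x))/2.
So the two sides agree for every real x for which both sides are defined.

Conclusion: True.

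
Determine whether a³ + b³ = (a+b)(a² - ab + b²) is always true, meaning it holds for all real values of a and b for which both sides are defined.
Claim: a³ + b³ = (a+b)(a² - ab + b²).
Reasoning: Expand the right side: (a+b)(a² - ab + b²) = a³ - a²b + ab² + a²b - ab² + b³ = a³ + b³ (the middle terms cancel in pairs).
So the two sides agree for all real values of a and b for which both sides are defined.

Conclusion: Yes, this is an identity.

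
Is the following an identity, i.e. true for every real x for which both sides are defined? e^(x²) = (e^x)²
Claim: e^(x²) = (e^x)².
Test a specific point where both sides are defined: x = 1/2.
LHS = e^(x²) ≈ 1.2840
RHS = (e^x)² ≈ 2.7183
Since 1.2840 ≠ 2.7183, the equation fails at this point, so it cannot hold for every real x for which both sides are defined.
(e^x)² = e^(2x), and 2x ≠ x² in general.

Conclusion: No, this is NOT an identity.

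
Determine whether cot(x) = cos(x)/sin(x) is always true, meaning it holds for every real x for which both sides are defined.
Yes, this is an identity.

Claim: cot(x) = cos(x)/sin(x).
Reasoning: cot(x) is defined as 1/tan(x) = 1/(sin(x)/cos(x)) = cos(x)/sin(x), wherever sin(x) ≠ 0.
So the two sides agree for every real x for which both sides are defined.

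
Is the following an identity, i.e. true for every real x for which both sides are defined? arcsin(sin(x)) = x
Claim: arcsin(sin(x)) = x.
Test a specific point where both sides are defined: x = π.
LHS = arcsin(sin(x)) ≈ 0.0000
RHS = x ≈ 3.1416
Since 0.0000 ≠ 3.1416, the equation fails at this point, so it cannot hold for every real x for which both sides are defined.
arcsin only returns values in [-π/2, π/2], so arcsin(sin(x)) = x holds only for x in that interval, not for all real x.

Conclusion: No, this is NOT an identity.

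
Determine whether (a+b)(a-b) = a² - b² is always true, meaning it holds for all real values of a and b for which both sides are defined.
Claim: (a+b)(a-b) = a² - b².
Reasoning: Expand: (a+b)(a-b) = a² - ab + ba - b² = a² - b² (the cross terms cancel).
So the two sides agree for all real values of a and b for which both sides are defined.

Conclusion: Yes, this is an identity.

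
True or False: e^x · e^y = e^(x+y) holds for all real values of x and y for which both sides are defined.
True.

Claim: e^x · e^y = e^(x+y).
Reasoning: This is the law of exponents for a common base: multiplying powers adds exponents. E.g. from the series, (Σ x^j/j!)(Σ y^k/k!) = Σ_m (Σ_{j+k=m} x^j y^k/(j!k!)) = Σ_m (x+y)^m/m! by the binomial theorem.
So the two sides agree for all real values of x and y for which both sides are defined.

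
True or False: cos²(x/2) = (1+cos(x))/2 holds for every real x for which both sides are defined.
True.

Claim: cos²(x/2) = (1+cos(x))/2.
Reasoning: Use cos(2θ) = 2cos²θ - 1 with θ = x/2: cos(x) = 2cos²(x/2) - 1. Solving for cos²(x/2) gives (1 + cos(x))/2.
So the two sides agree for every real x for which both sides are defined.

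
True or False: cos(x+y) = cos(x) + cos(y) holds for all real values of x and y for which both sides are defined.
False.

Claim: cos(x+y) = cos(x) + cos(y).
Test a specific point where both sides are defined: x = -π/3, y = 2π/3.
LHS = cos(x+y) ≈ 0.5000
RHS = cos(x) + cos(y) ≈ 0.0000
Since 0.5000 ≠ 0.0000, the equation fails at this point, so it cannot hold for all real values of x and y for which both sides are defined.
The correct expansion is cos(x+y) = cos(x)cos(y) - sin(x)sin(y); cosine is not additive.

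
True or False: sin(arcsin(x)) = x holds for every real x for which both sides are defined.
True.

Claim: sin(arcsin(x)) = x.
Reasoning: For -1 ≤ x ≤ 1 (where arcsin is defined), arcsin(x) is by definition an angle whose sine equals x. Taking the sine of that angle returns x. (Note the other order, arcsin(sin x) = x, is NOT an identity.)
So the two sides agree for every real x for which both sides are defined.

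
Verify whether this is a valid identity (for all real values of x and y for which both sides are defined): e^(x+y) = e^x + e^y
Claim: e^(x+y) = e^x + e^y.
Test a specific point where both sides are defined: x = 5, y = 4.
LHS = e^(x+y) ≈ 8103.0839
RHS = e^x + e^y ≈ 203.0113
Since 8103.0839 ≠ 203.0113, the equation fails at this point, so it cannot hold for all real values of x and y for which both sides are defined.
The correct rule is e^(x+y) = e^x · e^y (a product, not a sum).

Conclusion: No, this is NOT an identity.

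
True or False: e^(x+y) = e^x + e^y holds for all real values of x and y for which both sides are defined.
False.

Claim: e^(x+y) = e^x + e^y.
Test a specific point where both sides are defined: x = 3/2, y = -1.
LHS = e^(x+y) ≈ 1.6487
RHS = e^x + e^y ≈ 4.8496
Since 1.6487 ≠ 4.8496, the equation fails at this point, so it cannot hold for all real values of x and y for which both sides are defined.
The correct rule is e^(x+y) = e^x · e^y (a product, not a sum).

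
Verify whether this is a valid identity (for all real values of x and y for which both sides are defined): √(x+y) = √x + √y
No, this is NOT an identity.

Claim: √(x+y) = √x + √y.
Test a specific point where both sides are defined: x = 4, y = 1.
LHS = √(x+y) ≈ 2.2361
RHS = √x + √y ≈ 3.0000
Since 2.2361 ≠ 3.0000, the equation fails at this point, so it cannot hold for all real values of x and y for which both sides are defined.
Squaring the right side gives x + 2√(xy) + y, not x + y.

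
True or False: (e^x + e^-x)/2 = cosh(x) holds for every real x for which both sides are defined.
True.

Claim: (e^x + e^-x)/2 = cosh(x).
Reasoning: This is exactly the definition of the hyperbolic cosine: cosh(x) := (e^x + e^-x)/2.
So the two sides agree for every real x for which both sides are defined.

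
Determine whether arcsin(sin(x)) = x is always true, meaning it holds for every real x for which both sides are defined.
Claim: arcsin(sin(x)) = x.
Test a specific point where both sides are defined: x = π.
LHS = arcsin(sin(x)) ≈ 0.0000
RHS = x ≈ 3.1416
Since 0.0000 ≠ 3.1416, the equation fails at this point, so it cannot hold for every real x for which both sides are defined.
arcsin only returns values in [-π/2, π/2], so arcsin(sin(x)) = x holds only for x in that interval, not for all real x.

Conclusion: No, this is NOT an identity.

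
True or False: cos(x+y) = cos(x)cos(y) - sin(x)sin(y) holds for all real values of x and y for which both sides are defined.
True.

Claim: cos(x+y) = cos(x)cos(y) - sin(x)sin(y).
Reasoning: By Euler's formula e^(i(x+y)) = e^(ix)·e^(iy) = (cos x + i·sin x)(cos y + i·sin y). The real part of the left side is cos(x+y); the real part of the product is cos(x)cos(y) - sin(x)sin(y) (since i·i = -1).
So the two sides agree for all real values of x and y for which both sides are defined.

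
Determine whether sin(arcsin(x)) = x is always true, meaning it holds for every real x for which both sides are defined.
Yes, this is an identity.

Claim: sin(arcsin(x)) = x.
Reasoning: For -1 ≤ x ≤ 1 (where arcsin is defined), arcsin(x) is by definition an angle whose sine equals x. Taking the sine of that angle returns x. (Note the other order, arcsin(sin x) = x, is NOT an identity.)
So the two sides agree for every real x for which both sides are defined.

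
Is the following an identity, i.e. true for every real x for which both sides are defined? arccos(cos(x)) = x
Claim: arccos(cos(x)) = x.
Test a specific point where both sides are defined: x = -π/6.
LHS = arccos(cos(x)) ≈ 0.5236
RHS = x ≈ -0.5236
Since 0.5236 ≠ -0.5236, the equation fails at this point, so it cannot hold for every real x for which both sides are defined.
arccos only returns values in [0, π], so arccos(cos(x)) = x holds only for x in that interval, not for all real x.

Conclusion: No, this is NOT an identity.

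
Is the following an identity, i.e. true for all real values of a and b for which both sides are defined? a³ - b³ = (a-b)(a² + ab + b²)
Yes, this is an identity.

Claim: a³ - b³ = (a-b)(a² + ab + b²).
Reasoning: Expand the right side: (a-b)(a² + ab + b²) = a³ + a²b + ab² - a²b - ab² - b³ = a³ - b³ (the middle terms cancel in pairs).
So the two sides agree for all real values of a and b for which both sides are defined.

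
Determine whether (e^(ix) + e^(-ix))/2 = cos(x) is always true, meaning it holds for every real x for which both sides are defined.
Claim: (e^(ix) + e^(-ix))/2 = cos(x).
Reasoning: By Euler's formula e^(ix) = cos(x) + i·sin(x) and e^(-ix) = cos(x) - i·sin(x). Adding cancels the sine terms: e^(ix) + e^(-ix) = 2cos(x); divide by 2.
So the two sides agree for every real x for which both sides are defined.

Conclusion: Yes, this is an identity.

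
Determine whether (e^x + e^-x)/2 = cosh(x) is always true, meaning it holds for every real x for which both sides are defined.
Yes, this is an identity.

Claim: (e^x + e^-x)/2 = cosh(x).
Reasoning: This is exactly the definition of the hyperbolic cosine: cosh(x) := (e^x + e^-x)/2.
So the two sides agree for every real x for which both sides are defined.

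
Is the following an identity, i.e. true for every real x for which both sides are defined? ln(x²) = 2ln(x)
Yes, this is an identity.

Claim: ln(x²) = 2ln(x).
Reasoning: The right side requires x > 0. For x > 0, x² = (e^(ln x))² = e^(2ln x), so ln(x²) = 2ln(x). (For x < 0 the right side is undefined, so those values are outside the claim.)
So the two sides agree for every real x for which both sides are defined.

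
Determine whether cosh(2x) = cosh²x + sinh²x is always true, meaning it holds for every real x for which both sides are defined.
Yes, this is an identity.

Claim: cosh(2x) = cosh²x + sinh²x.
Reasoning: cosh²x = (e^(2x) + 2 + e^(-2x))/4 and sinh²x = (e^(2x) - 2 + e^(-2x))/4. Adding gives (2e^(2x) + 2e^(-2x))/4 = (e^(2x) + e^(-2x))/2 = cosh(2x).
So the two sides agree for every real x for which both sides are defined.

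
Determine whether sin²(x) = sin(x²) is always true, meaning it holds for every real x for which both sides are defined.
Claim: sin²(x) = sin(x²).
Test a specific point where both sides are defined: x = π/3.
LHS = sin²(x) ≈ 0.7500
RHS = sin(x²) ≈ 0.8897
Since 0.7500 ≠ 0.8897, the equation fails at this point, so it cannot hold for every real x for which both sides are defined.
sin²(x) means (sin x)², squaring the output; sin(x²) squares the input. These are different functions.

Conclusion: No, this is NOT an identity.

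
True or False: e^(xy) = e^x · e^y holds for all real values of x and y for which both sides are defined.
False.

Claim: e^(xy) = e^x · e^y.
Test a specific point where both sides are defined: x = 1, y = 3/2.
LHS = e^(xy) ≈ 4.4817
RHS = e^x · e^y ≈ 12.1825
Since 4.4817 ≠ 12.1825, the equation fails at this point, so it cannot hold for all real values of x and y for which both sides are defined.
e^x · e^y = e^(x+y), not e^(xy).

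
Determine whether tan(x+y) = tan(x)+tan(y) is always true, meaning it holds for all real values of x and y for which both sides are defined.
Claim: tan(x+y) = tan(x)+tan(y).
Test a specific point where both sides are defined: x = -π/3, y = π/4.
LHS = tan(x+y) ≈ -0.2679
RHS = tan(x)+tan(y) ≈ -0.7321
Since -0.2679 ≠ -0.7321, the equation fails at this point, so it cannot hold for all real values of x and y for which both sides are defined.
The correct formula is tan(x+y) = (tan(x) + tan(y))/(1 - tan(x)tan(y)).

Conclusion: No, this is NOT an identity.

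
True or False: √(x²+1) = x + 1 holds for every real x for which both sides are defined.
Claim: √(x²+1) = x + 1.
Test a specific point where both sides are defined: x = 4.
LHS = √(x²+1) ≈ 4.1231
RHS = x + 1 ≈ 5.0000
Since 4.1231 ≠ 5.0000, the equation fails at this point, so it cannot hold for every real x for which both sides are defined.
(x+1)² = x² + 2x + 1 ≠ x² + 1 unless x = 0.

Conclusion: False.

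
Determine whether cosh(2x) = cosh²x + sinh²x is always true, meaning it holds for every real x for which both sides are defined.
Claim: cosh(2x) = cosh²x + sinh²x.
Reasoning: cosh²x = (e^(2x) + 2 + e^(-2x))/4 and sinh²x = (e^(2x) - 2 + e^(-2x))/4. Adding gives (2e^(2x) + 2e^(-2x))/4 = (e^(2x) + e^(-2x))/2 = cosh(2x).
So the two sides agree for every real x for which both sides are defined.

Conclusion: Yes, this is an identity.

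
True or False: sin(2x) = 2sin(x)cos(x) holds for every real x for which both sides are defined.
True.

Claim: sin(2x) = 2sin(x)cos(x).
Reasoning: Put y = x in the addition formula sin(x+y) = sin(x)cos(y) + cos(x)sin(y): sin(2x) = sin(x)cos(x) + cos(x)sin(x) = 2sin(x)cos(x).
So the two sides agree for every real x for which both sides are defined.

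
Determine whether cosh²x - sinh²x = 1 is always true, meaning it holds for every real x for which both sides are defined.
Claim: cosh²x - sinh²x = 1.
Reasoning: With cosh(x) = (e^x + e^-x)/2 and sinh(x) = (e^x - e^-x)/2: cosh²x = (e^(2x) + 2 + e^(-2x))/4 and sinh²x = (e^(2x) - 2 + e^(-2x))/4. Subtracting leaves 4/4 = 1.
So the two sides agree for every real x for which both sides are defined.

Conclusion: Yes, this is an identity.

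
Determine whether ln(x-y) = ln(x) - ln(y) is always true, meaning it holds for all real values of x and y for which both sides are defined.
Claim: ln(x-y) = ln(x) - ln(y).
Test a specific point where both sides are defined: x = 5, y = 4.
LHS = ln(x-y) ≈ 0.0000
RHS = ln(x) - ln(y) ≈ 0.2231
Since 0.0000 ≠ 0.2231, the equation fails at this point, so it cannot hold for all real values of x and y for which both sides are defined.
ln(x) - ln(y) = ln(x/y), not ln(x-y).

Conclusion: No, this is NOT an identity.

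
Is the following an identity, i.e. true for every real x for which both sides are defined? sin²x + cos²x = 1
Yes, this is an identity.

Claim: sin²x + cos²x = 1.
Reasoning: The point (cos x, sin x) lies on the unit circle X² + Y² = 1, so cos²x + sin²x = 1 for every real x.
So the two sides agree for every real x for which both sides are defined.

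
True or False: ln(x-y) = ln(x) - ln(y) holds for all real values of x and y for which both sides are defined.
Claim: ln(x-y) = ln(x) - ln(y).
Test a specific point where both sides are defined: x = 5, y = 3.
LHS = ln(x-y) ≈ 0.6931
RHS = ln(x) - ln(y) ≈ 0.5108
Since 0.6931 ≠ 0.5108, the equation fails at this point, so it cannot hold for all real values of x and y for which both sides are defined.
ln(x) - ln(y) = ln(x/y), not ln(x-y).

Conclusion: False.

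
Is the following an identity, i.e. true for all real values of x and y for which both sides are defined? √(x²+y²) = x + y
Claim: √(x²+y²) = x + y.
Test a specific point where both sides are defined: x = 3/2, y = 1.
LHS = √(x²+y²) ≈ 1.8028
RHS = x + y ≈ 2.5000
Since 1.8028 ≠ 2.5000, the equation fails at this point, so it cannot hold for all real values of x and y for which both sides are defined.
(x+y)² = x² + 2xy + y², not x² + y², so the square root does not split this way.

Conclusion: No, this is NOT an identity.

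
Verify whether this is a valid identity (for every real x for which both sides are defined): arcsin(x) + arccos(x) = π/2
Yes, this is an identity.

Claim: arcsin(x) + arccos(x) = π/2.
Reasoning: Both sides are defined for -1 ≤ x ≤ 1. Let θ = arcsin(x), so sin θ = x and θ ∈ [-π/2, π/2]. Then cos(π/2 - θ) = sin θ = x and π/2 - θ ∈ [0, π], which is exactly the range of arccos, so arccos(x) = π/2 - θ. Adding: arcsin(x) + arccos(x) = θ + (π/2 - θ) = π/2.
So the two sides agree for every real x for which both sides are defined.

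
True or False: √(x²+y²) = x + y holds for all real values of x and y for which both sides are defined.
False.

Claim: √(x²+y²) = x + y.
Test a specific point where both sides are defined: x = -2, y = 5.
LHS = √(x²+y²) ≈ 5.3852
RHS = x + y ≈ 3.0000
Since 5.3852 ≠ 3.0000, the equation fails at this point, so it cannot hold for all real values of x and y for which both sides are defined.
(x+y)² = x² + 2xy + y², not x² + y², so the square root does not split this way.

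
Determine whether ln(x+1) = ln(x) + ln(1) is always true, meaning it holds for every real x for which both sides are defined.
Claim: ln(x+1) = ln(x) + ln(1).
Test a specific point where both sides are defined: x = 4.
LHS = ln(x+1) ≈ 1.6094
RHS = ln(x) + ln(1) ≈ 1.3863
Since 1.6094 ≠ 1.3863, the equation fails at this point, so it cannot hold for every real x for which both sides are defined.
ln(1) = 0, so the right side is just ln(x), which differs from ln(x+1).

Conclusion: No, this is NOT an identity.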